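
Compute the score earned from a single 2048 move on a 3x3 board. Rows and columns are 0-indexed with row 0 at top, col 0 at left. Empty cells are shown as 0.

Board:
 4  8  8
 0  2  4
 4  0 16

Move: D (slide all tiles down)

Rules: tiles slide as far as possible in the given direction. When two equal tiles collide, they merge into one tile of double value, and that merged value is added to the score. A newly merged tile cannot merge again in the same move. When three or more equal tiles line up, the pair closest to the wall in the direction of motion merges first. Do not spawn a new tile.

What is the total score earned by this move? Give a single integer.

Slide down:
col 0: [4, 0, 4] -> [0, 0, 8]  score +8 (running 8)
col 1: [8, 2, 0] -> [0, 8, 2]  score +0 (running 8)
col 2: [8, 4, 16] -> [8, 4, 16]  score +0 (running 8)
Board after move:
 0  0  8
 0  8  4
 8  2 16

Answer: 8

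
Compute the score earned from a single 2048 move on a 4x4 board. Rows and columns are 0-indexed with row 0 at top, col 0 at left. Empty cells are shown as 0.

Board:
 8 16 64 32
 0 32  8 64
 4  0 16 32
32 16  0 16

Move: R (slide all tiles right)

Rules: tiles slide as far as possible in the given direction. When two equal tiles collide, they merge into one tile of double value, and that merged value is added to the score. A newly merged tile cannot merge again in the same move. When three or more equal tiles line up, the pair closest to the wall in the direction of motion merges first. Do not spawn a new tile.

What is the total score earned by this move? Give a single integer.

Slide right:
row 0: [8, 16, 64, 32] -> [8, 16, 64, 32]  score +0 (running 0)
row 1: [0, 32, 8, 64] -> [0, 32, 8, 64]  score +0 (running 0)
row 2: [4, 0, 16, 32] -> [0, 4, 16, 32]  score +0 (running 0)
row 3: [32, 16, 0, 16] -> [0, 0, 32, 32]  score +32 (running 32)
Board after move:
 8 16 64 32
 0 32  8 64
 0  4 16 32
 0  0 32 32

Answer: 32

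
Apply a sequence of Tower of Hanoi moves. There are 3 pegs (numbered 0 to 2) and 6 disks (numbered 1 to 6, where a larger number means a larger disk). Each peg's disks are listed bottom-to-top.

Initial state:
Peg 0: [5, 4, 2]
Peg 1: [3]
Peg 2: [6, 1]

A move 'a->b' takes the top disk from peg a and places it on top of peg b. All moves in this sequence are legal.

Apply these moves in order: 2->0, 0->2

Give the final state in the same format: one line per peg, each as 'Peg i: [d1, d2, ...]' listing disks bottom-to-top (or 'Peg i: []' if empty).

After move 1 (2->0):
Peg 0: [5, 4, 2, 1]
Peg 1: [3]
Peg 2: [6]

After move 2 (0->2):
Peg 0: [5, 4, 2]
Peg 1: [3]
Peg 2: [6, 1]

Answer: Peg 0: [5, 4, 2]
Peg 1: [3]
Peg 2: [6, 1]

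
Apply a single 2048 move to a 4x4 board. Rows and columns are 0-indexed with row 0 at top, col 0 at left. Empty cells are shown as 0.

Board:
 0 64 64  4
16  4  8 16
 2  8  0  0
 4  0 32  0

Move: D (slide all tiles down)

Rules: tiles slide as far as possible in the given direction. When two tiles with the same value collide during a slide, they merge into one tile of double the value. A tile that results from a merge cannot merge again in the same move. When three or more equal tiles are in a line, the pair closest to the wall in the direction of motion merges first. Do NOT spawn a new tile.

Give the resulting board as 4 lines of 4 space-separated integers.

Slide down:
col 0: [0, 16, 2, 4] -> [0, 16, 2, 4]
col 1: [64, 4, 8, 0] -> [0, 64, 4, 8]
col 2: [64, 8, 0, 32] -> [0, 64, 8, 32]
col 3: [4, 16, 0, 0] -> [0, 0, 4, 16]

Answer:  0  0  0  0
16 64 64  0
 2  4  8  4
 4  8 32 16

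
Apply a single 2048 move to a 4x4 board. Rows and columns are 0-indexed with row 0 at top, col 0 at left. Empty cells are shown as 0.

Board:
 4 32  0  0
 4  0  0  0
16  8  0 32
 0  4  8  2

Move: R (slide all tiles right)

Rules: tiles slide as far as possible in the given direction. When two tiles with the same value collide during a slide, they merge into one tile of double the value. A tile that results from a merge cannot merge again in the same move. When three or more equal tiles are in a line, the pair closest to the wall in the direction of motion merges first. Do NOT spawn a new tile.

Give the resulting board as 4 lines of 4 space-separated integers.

Slide right:
row 0: [4, 32, 0, 0] -> [0, 0, 4, 32]
row 1: [4, 0, 0, 0] -> [0, 0, 0, 4]
row 2: [16, 8, 0, 32] -> [0, 16, 8, 32]
row 3: [0, 4, 8, 2] -> [0, 4, 8, 2]

Answer:  0  0  4 32
 0  0  0  4
 0 16  8 32
 0  4  8  2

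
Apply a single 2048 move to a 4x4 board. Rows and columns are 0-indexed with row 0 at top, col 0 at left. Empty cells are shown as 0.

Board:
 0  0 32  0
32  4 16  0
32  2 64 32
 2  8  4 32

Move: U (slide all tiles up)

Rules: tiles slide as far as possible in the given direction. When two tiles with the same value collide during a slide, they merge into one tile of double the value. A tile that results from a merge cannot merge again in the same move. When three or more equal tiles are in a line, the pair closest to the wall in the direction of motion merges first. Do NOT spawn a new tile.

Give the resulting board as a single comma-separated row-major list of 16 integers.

Slide up:
col 0: [0, 32, 32, 2] -> [64, 2, 0, 0]
col 1: [0, 4, 2, 8] -> [4, 2, 8, 0]
col 2: [32, 16, 64, 4] -> [32, 16, 64, 4]
col 3: [0, 0, 32, 32] -> [64, 0, 0, 0]

Answer: 64, 4, 32, 64, 2, 2, 16, 0, 0, 8, 64, 0, 0, 0, 4, 0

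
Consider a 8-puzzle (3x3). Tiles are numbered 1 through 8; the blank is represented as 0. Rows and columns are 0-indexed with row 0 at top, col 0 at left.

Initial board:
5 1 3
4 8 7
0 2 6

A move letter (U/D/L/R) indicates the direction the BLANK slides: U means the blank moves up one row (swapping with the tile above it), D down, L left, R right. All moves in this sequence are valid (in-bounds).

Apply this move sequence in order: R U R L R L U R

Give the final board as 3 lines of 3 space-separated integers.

Answer: 5 3 0
4 1 7
2 8 6

Derivation:
After move 1 (R):
5 1 3
4 8 7
2 0 6

After move 2 (U):
5 1 3
4 0 7
2 8 6

After move 3 (R):
5 1 3
4 7 0
2 8 6

After move 4 (L):
5 1 3
4 0 7
2 8 6

After move 5 (R):
5 1 3
4 7 0
2 8 6

After move 6 (L):
5 1 3
4 0 7
2 8 6

After move 7 (U):
5 0 3
4 1 7
2 8 6

After move 8 (R):
5 3 0
4 1 7
2 8 6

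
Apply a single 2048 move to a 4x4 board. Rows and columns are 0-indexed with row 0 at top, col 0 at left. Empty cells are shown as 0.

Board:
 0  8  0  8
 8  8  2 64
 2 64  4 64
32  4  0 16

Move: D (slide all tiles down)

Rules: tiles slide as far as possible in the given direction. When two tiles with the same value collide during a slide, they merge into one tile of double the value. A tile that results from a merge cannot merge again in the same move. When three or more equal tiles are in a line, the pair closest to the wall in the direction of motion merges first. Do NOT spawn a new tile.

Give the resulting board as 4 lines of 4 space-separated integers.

Answer:   0   0   0   0
  8  16   0   8
  2  64   2 128
 32   4   4  16

Derivation:
Slide down:
col 0: [0, 8, 2, 32] -> [0, 8, 2, 32]
col 1: [8, 8, 64, 4] -> [0, 16, 64, 4]
col 2: [0, 2, 4, 0] -> [0, 0, 2, 4]
col 3: [8, 64, 64, 16] -> [0, 8, 128, 16]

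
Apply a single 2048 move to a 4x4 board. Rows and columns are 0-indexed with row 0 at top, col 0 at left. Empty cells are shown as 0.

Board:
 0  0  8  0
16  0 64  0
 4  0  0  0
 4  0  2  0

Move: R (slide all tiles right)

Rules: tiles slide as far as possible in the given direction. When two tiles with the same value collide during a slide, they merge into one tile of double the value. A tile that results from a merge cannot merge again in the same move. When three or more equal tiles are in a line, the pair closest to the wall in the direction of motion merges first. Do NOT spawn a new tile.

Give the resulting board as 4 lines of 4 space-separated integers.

Slide right:
row 0: [0, 0, 8, 0] -> [0, 0, 0, 8]
row 1: [16, 0, 64, 0] -> [0, 0, 16, 64]
row 2: [4, 0, 0, 0] -> [0, 0, 0, 4]
row 3: [4, 0, 2, 0] -> [0, 0, 4, 2]

Answer:  0  0  0  8
 0  0 16 64
 0  0  0  4
 0  0  4  2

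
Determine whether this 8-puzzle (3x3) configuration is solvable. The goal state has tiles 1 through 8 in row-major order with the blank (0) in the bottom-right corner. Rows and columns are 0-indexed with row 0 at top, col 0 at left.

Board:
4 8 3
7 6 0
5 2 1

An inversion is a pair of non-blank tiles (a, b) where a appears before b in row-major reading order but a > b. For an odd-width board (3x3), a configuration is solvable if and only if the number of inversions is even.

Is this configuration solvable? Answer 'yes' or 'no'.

Inversions (pairs i<j in row-major order where tile[i] > tile[j] > 0): 21
21 is odd, so the puzzle is not solvable.

Answer: no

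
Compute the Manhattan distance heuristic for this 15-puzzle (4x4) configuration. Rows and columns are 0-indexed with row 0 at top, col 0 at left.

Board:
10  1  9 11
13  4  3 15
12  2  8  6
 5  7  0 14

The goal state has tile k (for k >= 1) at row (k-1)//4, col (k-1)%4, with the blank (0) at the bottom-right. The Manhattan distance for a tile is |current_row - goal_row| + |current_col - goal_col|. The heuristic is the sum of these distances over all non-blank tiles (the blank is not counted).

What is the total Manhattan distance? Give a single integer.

Tile 10: at (0,0), goal (2,1), distance |0-2|+|0-1| = 3
Tile 1: at (0,1), goal (0,0), distance |0-0|+|1-0| = 1
Tile 9: at (0,2), goal (2,0), distance |0-2|+|2-0| = 4
Tile 11: at (0,3), goal (2,2), distance |0-2|+|3-2| = 3
Tile 13: at (1,0), goal (3,0), distance |1-3|+|0-0| = 2
Tile 4: at (1,1), goal (0,3), distance |1-0|+|1-3| = 3
Tile 3: at (1,2), goal (0,2), distance |1-0|+|2-2| = 1
Tile 15: at (1,3), goal (3,2), distance |1-3|+|3-2| = 3
Tile 12: at (2,0), goal (2,3), distance |2-2|+|0-3| = 3
Tile 2: at (2,1), goal (0,1), distance |2-0|+|1-1| = 2
Tile 8: at (2,2), goal (1,3), distance |2-1|+|2-3| = 2
Tile 6: at (2,3), goal (1,1), distance |2-1|+|3-1| = 3
Tile 5: at (3,0), goal (1,0), distance |3-1|+|0-0| = 2
Tile 7: at (3,1), goal (1,2), distance |3-1|+|1-2| = 3
Tile 14: at (3,3), goal (3,1), distance |3-3|+|3-1| = 2
Sum: 3 + 1 + 4 + 3 + 2 + 3 + 1 + 3 + 3 + 2 + 2 + 3 + 2 + 3 + 2 = 37

Answer: 37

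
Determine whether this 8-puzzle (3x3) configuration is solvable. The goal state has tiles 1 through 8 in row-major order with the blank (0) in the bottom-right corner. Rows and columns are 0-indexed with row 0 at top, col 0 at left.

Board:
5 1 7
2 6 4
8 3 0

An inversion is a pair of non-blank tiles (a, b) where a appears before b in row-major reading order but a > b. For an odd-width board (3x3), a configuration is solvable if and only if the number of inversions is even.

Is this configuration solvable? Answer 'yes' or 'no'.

Answer: yes

Derivation:
Inversions (pairs i<j in row-major order where tile[i] > tile[j] > 0): 12
12 is even, so the puzzle is solvable.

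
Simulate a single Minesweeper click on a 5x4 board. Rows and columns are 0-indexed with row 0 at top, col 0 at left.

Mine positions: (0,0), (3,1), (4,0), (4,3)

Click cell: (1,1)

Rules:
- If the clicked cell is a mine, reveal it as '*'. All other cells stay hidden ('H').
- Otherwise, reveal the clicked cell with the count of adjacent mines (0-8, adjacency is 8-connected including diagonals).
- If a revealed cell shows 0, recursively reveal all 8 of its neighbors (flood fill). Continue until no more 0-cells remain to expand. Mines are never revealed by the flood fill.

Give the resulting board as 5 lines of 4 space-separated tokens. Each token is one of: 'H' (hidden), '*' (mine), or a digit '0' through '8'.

H H H H
H 1 H H
H H H H
H H H H
H H H H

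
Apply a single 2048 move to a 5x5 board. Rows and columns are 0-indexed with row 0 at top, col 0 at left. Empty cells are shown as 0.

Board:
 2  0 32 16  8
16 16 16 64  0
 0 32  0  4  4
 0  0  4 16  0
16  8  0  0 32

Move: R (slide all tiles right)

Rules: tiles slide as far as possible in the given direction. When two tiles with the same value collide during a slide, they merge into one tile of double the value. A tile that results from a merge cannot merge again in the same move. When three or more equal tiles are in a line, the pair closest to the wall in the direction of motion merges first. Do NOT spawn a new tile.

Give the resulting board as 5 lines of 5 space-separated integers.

Answer:  0  2 32 16  8
 0  0 16 32 64
 0  0  0 32  8
 0  0  0  4 16
 0  0 16  8 32

Derivation:
Slide right:
row 0: [2, 0, 32, 16, 8] -> [0, 2, 32, 16, 8]
row 1: [16, 16, 16, 64, 0] -> [0, 0, 16, 32, 64]
row 2: [0, 32, 0, 4, 4] -> [0, 0, 0, 32, 8]
row 3: [0, 0, 4, 16, 0] -> [0, 0, 0, 4, 16]
row 4: [16, 8, 0, 0, 32] -> [0, 0, 16, 8, 32]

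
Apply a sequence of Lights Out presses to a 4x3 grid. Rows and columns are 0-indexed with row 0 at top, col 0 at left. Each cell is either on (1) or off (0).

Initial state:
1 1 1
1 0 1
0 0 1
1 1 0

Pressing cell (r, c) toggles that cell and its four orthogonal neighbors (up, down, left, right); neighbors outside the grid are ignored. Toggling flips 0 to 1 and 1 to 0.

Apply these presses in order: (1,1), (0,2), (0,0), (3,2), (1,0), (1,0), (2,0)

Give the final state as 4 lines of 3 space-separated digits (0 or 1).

Answer: 0 0 0
0 1 1
1 0 0
0 0 1

Derivation:
After press 1 at (1,1):
1 0 1
0 1 0
0 1 1
1 1 0

After press 2 at (0,2):
1 1 0
0 1 1
0 1 1
1 1 0

After press 3 at (0,0):
0 0 0
1 1 1
0 1 1
1 1 0

After press 4 at (3,2):
0 0 0
1 1 1
0 1 0
1 0 1

After press 5 at (1,0):
1 0 0
0 0 1
1 1 0
1 0 1

After press 6 at (1,0):
0 0 0
1 1 1
0 1 0
1 0 1

After press 7 at (2,0):
0 0 0
0 1 1
1 0 0
0 0 1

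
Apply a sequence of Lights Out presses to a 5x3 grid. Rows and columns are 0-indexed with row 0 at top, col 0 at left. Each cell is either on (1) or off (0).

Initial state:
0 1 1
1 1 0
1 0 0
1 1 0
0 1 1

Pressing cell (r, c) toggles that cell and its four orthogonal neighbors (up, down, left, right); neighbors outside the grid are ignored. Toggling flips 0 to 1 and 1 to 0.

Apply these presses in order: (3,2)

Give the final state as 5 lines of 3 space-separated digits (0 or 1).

Answer: 0 1 1
1 1 0
1 0 1
1 0 1
0 1 0

Derivation:
After press 1 at (3,2):
0 1 1
1 1 0
1 0 1
1 0 1
0 1 0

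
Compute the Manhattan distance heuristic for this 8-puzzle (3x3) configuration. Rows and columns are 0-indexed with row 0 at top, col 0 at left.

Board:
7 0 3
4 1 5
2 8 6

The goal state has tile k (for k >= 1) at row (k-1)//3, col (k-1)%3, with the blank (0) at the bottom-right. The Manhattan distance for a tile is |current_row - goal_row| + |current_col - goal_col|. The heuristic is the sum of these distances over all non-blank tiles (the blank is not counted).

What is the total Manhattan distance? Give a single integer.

Answer: 9

Derivation:
Tile 7: at (0,0), goal (2,0), distance |0-2|+|0-0| = 2
Tile 3: at (0,2), goal (0,2), distance |0-0|+|2-2| = 0
Tile 4: at (1,0), goal (1,0), distance |1-1|+|0-0| = 0
Tile 1: at (1,1), goal (0,0), distance |1-0|+|1-0| = 2
Tile 5: at (1,2), goal (1,1), distance |1-1|+|2-1| = 1
Tile 2: at (2,0), goal (0,1), distance |2-0|+|0-1| = 3
Tile 8: at (2,1), goal (2,1), distance |2-2|+|1-1| = 0
Tile 6: at (2,2), goal (1,2), distance |2-1|+|2-2| = 1
Sum: 2 + 0 + 0 + 2 + 1 + 3 + 0 + 1 = 9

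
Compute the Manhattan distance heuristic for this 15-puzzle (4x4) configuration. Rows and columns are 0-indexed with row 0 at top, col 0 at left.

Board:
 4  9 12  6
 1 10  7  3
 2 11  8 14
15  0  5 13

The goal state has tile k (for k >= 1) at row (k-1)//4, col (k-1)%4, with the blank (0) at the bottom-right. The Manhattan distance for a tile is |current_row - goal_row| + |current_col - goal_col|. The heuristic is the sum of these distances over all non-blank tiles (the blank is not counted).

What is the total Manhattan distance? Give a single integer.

Tile 4: at (0,0), goal (0,3), distance |0-0|+|0-3| = 3
Tile 9: at (0,1), goal (2,0), distance |0-2|+|1-0| = 3
Tile 12: at (0,2), goal (2,3), distance |0-2|+|2-3| = 3
Tile 6: at (0,3), goal (1,1), distance |0-1|+|3-1| = 3
Tile 1: at (1,0), goal (0,0), distance |1-0|+|0-0| = 1
Tile 10: at (1,1), goal (2,1), distance |1-2|+|1-1| = 1
Tile 7: at (1,2), goal (1,2), distance |1-1|+|2-2| = 0
Tile 3: at (1,3), goal (0,2), distance |1-0|+|3-2| = 2
Tile 2: at (2,0), goal (0,1), distance |2-0|+|0-1| = 3
Tile 11: at (2,1), goal (2,2), distance |2-2|+|1-2| = 1
Tile 8: at (2,2), goal (1,3), distance |2-1|+|2-3| = 2
Tile 14: at (2,3), goal (3,1), distance |2-3|+|3-1| = 3
Tile 15: at (3,0), goal (3,2), distance |3-3|+|0-2| = 2
Tile 5: at (3,2), goal (1,0), distance |3-1|+|2-0| = 4
Tile 13: at (3,3), goal (3,0), distance |3-3|+|3-0| = 3
Sum: 3 + 3 + 3 + 3 + 1 + 1 + 0 + 2 + 3 + 1 + 2 + 3 + 2 + 4 + 3 = 34

Answer: 34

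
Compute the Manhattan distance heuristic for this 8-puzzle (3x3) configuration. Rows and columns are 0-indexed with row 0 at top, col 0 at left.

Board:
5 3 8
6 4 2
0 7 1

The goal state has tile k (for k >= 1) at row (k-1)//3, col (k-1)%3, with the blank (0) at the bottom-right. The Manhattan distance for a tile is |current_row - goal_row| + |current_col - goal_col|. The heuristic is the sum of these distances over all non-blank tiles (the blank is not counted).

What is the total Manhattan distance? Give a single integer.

Tile 5: (0,0)->(1,1) = 2
Tile 3: (0,1)->(0,2) = 1
Tile 8: (0,2)->(2,1) = 3
Tile 6: (1,0)->(1,2) = 2
Tile 4: (1,1)->(1,0) = 1
Tile 2: (1,2)->(0,1) = 2
Tile 7: (2,1)->(2,0) = 1
Tile 1: (2,2)->(0,0) = 4
Sum: 2 + 1 + 3 + 2 + 1 + 2 + 1 + 4 = 16

Answer: 16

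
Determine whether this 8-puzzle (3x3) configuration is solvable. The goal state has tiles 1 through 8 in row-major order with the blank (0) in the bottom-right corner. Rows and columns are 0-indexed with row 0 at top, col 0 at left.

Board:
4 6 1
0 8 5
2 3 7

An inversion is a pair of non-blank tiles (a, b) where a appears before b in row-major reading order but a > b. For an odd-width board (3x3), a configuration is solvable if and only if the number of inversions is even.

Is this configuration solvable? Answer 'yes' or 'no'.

Inversions (pairs i<j in row-major order where tile[i] > tile[j] > 0): 13
13 is odd, so the puzzle is not solvable.

Answer: no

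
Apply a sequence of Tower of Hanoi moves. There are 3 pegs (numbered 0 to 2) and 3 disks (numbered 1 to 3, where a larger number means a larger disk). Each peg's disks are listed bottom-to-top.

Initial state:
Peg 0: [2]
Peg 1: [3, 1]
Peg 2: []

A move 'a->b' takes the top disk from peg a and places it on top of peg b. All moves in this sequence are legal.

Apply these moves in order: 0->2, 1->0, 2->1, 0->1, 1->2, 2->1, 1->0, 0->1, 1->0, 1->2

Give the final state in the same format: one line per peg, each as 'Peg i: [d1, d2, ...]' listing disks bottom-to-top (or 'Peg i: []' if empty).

After move 1 (0->2):
Peg 0: []
Peg 1: [3, 1]
Peg 2: [2]

After move 2 (1->0):
Peg 0: [1]
Peg 1: [3]
Peg 2: [2]

After move 3 (2->1):
Peg 0: [1]
Peg 1: [3, 2]
Peg 2: []

After move 4 (0->1):
Peg 0: []
Peg 1: [3, 2, 1]
Peg 2: []

After move 5 (1->2):
Peg 0: []
Peg 1: [3, 2]
Peg 2: [1]

After move 6 (2->1):
Peg 0: []
Peg 1: [3, 2, 1]
Peg 2: []

After move 7 (1->0):
Peg 0: [1]
Peg 1: [3, 2]
Peg 2: []

After move 8 (0->1):
Peg 0: []
Peg 1: [3, 2, 1]
Peg 2: []

After move 9 (1->0):
Peg 0: [1]
Peg 1: [3, 2]
Peg 2: []

After move 10 (1->2):
Peg 0: [1]
Peg 1: [3]
Peg 2: [2]

Answer: Peg 0: [1]
Peg 1: [3]
Peg 2: [2]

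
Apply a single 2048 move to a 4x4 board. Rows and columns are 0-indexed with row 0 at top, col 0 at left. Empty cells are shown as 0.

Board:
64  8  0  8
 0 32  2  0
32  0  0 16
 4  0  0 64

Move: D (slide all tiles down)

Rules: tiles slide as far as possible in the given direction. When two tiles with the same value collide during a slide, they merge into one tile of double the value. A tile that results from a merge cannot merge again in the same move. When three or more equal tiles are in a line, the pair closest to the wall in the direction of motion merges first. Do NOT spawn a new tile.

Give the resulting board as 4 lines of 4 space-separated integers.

Answer:  0  0  0  0
64  0  0  8
32  8  0 16
 4 32  2 64

Derivation:
Slide down:
col 0: [64, 0, 32, 4] -> [0, 64, 32, 4]
col 1: [8, 32, 0, 0] -> [0, 0, 8, 32]
col 2: [0, 2, 0, 0] -> [0, 0, 0, 2]
col 3: [8, 0, 16, 64] -> [0, 8, 16, 64]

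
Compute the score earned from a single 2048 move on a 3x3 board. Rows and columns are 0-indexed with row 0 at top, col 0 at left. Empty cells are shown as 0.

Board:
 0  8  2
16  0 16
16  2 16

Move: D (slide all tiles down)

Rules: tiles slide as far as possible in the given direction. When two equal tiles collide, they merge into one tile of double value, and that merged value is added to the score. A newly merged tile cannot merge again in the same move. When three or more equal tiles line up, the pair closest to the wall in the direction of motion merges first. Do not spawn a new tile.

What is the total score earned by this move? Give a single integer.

Answer: 64

Derivation:
Slide down:
col 0: [0, 16, 16] -> [0, 0, 32]  score +32 (running 32)
col 1: [8, 0, 2] -> [0, 8, 2]  score +0 (running 32)
col 2: [2, 16, 16] -> [0, 2, 32]  score +32 (running 64)
Board after move:
 0  0  0
 0  8  2
32  2 32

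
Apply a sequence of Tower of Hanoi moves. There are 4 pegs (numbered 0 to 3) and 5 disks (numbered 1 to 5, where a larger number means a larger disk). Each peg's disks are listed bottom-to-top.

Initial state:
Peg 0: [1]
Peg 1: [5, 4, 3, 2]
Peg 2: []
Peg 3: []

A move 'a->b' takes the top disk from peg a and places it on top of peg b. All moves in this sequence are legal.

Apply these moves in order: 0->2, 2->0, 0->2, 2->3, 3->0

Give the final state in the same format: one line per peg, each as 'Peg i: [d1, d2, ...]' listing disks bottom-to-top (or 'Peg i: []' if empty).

After move 1 (0->2):
Peg 0: []
Peg 1: [5, 4, 3, 2]
Peg 2: [1]
Peg 3: []

After move 2 (2->0):
Peg 0: [1]
Peg 1: [5, 4, 3, 2]
Peg 2: []
Peg 3: []

After move 3 (0->2):
Peg 0: []
Peg 1: [5, 4, 3, 2]
Peg 2: [1]
Peg 3: []

After move 4 (2->3):
Peg 0: []
Peg 1: [5, 4, 3, 2]
Peg 2: []
Peg 3: [1]

After move 5 (3->0):
Peg 0: [1]
Peg 1: [5, 4, 3, 2]
Peg 2: []
Peg 3: []

Answer: Peg 0: [1]
Peg 1: [5, 4, 3, 2]
Peg 2: []
Peg 3: []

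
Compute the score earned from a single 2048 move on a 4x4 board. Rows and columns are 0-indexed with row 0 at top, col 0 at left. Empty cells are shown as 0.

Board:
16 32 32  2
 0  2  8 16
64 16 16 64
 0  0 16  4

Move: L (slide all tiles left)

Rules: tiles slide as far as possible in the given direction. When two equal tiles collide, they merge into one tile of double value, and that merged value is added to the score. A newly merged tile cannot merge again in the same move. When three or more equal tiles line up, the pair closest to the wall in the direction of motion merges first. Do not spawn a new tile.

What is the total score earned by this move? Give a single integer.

Slide left:
row 0: [16, 32, 32, 2] -> [16, 64, 2, 0]  score +64 (running 64)
row 1: [0, 2, 8, 16] -> [2, 8, 16, 0]  score +0 (running 64)
row 2: [64, 16, 16, 64] -> [64, 32, 64, 0]  score +32 (running 96)
row 3: [0, 0, 16, 4] -> [16, 4, 0, 0]  score +0 (running 96)
Board after move:
16 64  2  0
 2  8 16  0
64 32 64  0
16  4  0  0

Answer: 96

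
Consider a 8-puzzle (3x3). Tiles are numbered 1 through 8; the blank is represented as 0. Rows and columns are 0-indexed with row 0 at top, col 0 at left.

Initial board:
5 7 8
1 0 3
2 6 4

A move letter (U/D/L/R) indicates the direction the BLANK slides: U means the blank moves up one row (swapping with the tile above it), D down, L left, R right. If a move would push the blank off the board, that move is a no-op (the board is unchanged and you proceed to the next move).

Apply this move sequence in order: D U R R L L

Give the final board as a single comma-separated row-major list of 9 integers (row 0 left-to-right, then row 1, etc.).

After move 1 (D):
5 7 8
1 6 3
2 0 4

After move 2 (U):
5 7 8
1 0 3
2 6 4

After move 3 (R):
5 7 8
1 3 0
2 6 4

After move 4 (R):
5 7 8
1 3 0
2 6 4

After move 5 (L):
5 7 8
1 0 3
2 6 4

After move 6 (L):
5 7 8
0 1 3
2 6 4

Answer: 5, 7, 8, 0, 1, 3, 2, 6, 4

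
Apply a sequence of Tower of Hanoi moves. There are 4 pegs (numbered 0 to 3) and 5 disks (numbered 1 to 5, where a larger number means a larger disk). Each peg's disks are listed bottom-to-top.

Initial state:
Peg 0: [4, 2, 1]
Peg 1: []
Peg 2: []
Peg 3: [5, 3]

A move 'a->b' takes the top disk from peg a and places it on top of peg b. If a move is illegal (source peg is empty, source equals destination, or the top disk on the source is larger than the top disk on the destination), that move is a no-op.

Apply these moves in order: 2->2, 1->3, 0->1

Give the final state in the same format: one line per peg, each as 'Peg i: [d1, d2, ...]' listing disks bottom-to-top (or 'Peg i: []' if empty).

After move 1 (2->2):
Peg 0: [4, 2, 1]
Peg 1: []
Peg 2: []
Peg 3: [5, 3]

After move 2 (1->3):
Peg 0: [4, 2, 1]
Peg 1: []
Peg 2: []
Peg 3: [5, 3]

After move 3 (0->1):
Peg 0: [4, 2]
Peg 1: [1]
Peg 2: []
Peg 3: [5, 3]

Answer: Peg 0: [4, 2]
Peg 1: [1]
Peg 2: []
Peg 3: [5, 3]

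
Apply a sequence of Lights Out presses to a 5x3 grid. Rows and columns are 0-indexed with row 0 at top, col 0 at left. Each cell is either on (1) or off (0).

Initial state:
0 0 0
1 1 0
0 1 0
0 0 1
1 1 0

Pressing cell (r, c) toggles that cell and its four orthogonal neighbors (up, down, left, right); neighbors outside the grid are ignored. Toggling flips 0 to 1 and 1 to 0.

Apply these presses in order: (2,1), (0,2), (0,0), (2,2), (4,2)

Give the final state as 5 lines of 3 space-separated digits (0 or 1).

After press 1 at (2,1):
0 0 0
1 0 0
1 0 1
0 1 1
1 1 0

After press 2 at (0,2):
0 1 1
1 0 1
1 0 1
0 1 1
1 1 0

After press 3 at (0,0):
1 0 1
0 0 1
1 0 1
0 1 1
1 1 0

After press 4 at (2,2):
1 0 1
0 0 0
1 1 0
0 1 0
1 1 0

After press 5 at (4,2):
1 0 1
0 0 0
1 1 0
0 1 1
1 0 1

Answer: 1 0 1
0 0 0
1 1 0
0 1 1
1 0 1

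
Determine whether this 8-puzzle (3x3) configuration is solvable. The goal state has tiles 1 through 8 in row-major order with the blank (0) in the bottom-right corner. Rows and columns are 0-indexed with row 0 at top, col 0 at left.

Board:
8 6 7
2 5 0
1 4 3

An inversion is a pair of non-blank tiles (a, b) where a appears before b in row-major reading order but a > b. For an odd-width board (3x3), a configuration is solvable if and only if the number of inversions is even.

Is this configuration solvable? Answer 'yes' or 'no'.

Answer: yes

Derivation:
Inversions (pairs i<j in row-major order where tile[i] > tile[j] > 0): 22
22 is even, so the puzzle is solvable.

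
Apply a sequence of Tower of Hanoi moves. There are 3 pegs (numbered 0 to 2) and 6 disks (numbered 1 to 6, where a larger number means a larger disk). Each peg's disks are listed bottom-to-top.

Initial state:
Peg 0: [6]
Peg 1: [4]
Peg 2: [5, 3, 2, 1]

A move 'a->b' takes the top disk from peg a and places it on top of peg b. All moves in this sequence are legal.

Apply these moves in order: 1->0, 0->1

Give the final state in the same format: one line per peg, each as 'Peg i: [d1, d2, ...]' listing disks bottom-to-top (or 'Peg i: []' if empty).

After move 1 (1->0):
Peg 0: [6, 4]
Peg 1: []
Peg 2: [5, 3, 2, 1]

After move 2 (0->1):
Peg 0: [6]
Peg 1: [4]
Peg 2: [5, 3, 2, 1]

Answer: Peg 0: [6]
Peg 1: [4]
Peg 2: [5, 3, 2, 1]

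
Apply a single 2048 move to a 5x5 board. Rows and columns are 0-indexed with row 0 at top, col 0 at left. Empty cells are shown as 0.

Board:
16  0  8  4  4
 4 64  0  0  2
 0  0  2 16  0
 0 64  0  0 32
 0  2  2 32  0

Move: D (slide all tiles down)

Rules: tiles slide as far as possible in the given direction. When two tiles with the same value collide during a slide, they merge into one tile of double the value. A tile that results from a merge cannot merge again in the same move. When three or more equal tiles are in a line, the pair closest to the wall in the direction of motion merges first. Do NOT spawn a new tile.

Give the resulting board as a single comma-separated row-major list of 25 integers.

Answer: 0, 0, 0, 0, 0, 0, 0, 0, 0, 0, 0, 0, 0, 4, 4, 16, 128, 8, 16, 2, 4, 2, 4, 32, 32

Derivation:
Slide down:
col 0: [16, 4, 0, 0, 0] -> [0, 0, 0, 16, 4]
col 1: [0, 64, 0, 64, 2] -> [0, 0, 0, 128, 2]
col 2: [8, 0, 2, 0, 2] -> [0, 0, 0, 8, 4]
col 3: [4, 0, 16, 0, 32] -> [0, 0, 4, 16, 32]
col 4: [4, 2, 0, 32, 0] -> [0, 0, 4, 2, 32]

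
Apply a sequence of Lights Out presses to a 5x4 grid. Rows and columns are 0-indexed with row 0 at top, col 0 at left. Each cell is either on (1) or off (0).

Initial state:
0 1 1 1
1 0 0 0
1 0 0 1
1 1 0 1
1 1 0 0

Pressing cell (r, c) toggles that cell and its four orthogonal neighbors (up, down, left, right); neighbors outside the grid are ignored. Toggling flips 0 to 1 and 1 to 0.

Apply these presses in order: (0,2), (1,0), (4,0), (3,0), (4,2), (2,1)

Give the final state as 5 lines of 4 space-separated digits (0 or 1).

After press 1 at (0,2):
0 0 0 0
1 0 1 0
1 0 0 1
1 1 0 1
1 1 0 0

After press 2 at (1,0):
1 0 0 0
0 1 1 0
0 0 0 1
1 1 0 1
1 1 0 0

After press 3 at (4,0):
1 0 0 0
0 1 1 0
0 0 0 1
0 1 0 1
0 0 0 0

After press 4 at (3,0):
1 0 0 0
0 1 1 0
1 0 0 1
1 0 0 1
1 0 0 0

After press 5 at (4,2):
1 0 0 0
0 1 1 0
1 0 0 1
1 0 1 1
1 1 1 1

After press 6 at (2,1):
1 0 0 0
0 0 1 0
0 1 1 1
1 1 1 1
1 1 1 1

Answer: 1 0 0 0
0 0 1 0
0 1 1 1
1 1 1 1
1 1 1 1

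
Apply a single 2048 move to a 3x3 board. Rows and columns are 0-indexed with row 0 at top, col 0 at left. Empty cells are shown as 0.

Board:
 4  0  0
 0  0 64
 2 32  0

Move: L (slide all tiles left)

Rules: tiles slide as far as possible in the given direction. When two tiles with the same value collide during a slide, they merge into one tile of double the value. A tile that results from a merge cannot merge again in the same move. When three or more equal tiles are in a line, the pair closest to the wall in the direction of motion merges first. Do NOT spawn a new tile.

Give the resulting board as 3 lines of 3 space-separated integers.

Slide left:
row 0: [4, 0, 0] -> [4, 0, 0]
row 1: [0, 0, 64] -> [64, 0, 0]
row 2: [2, 32, 0] -> [2, 32, 0]

Answer:  4  0  0
64  0  0
 2 32  0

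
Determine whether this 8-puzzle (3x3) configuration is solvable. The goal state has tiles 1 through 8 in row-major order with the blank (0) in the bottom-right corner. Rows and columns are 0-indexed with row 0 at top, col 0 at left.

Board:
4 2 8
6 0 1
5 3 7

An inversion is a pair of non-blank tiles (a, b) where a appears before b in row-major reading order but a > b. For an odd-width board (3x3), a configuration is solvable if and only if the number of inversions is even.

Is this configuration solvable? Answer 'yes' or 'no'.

Answer: no

Derivation:
Inversions (pairs i<j in row-major order where tile[i] > tile[j] > 0): 13
13 is odd, so the puzzle is not solvable.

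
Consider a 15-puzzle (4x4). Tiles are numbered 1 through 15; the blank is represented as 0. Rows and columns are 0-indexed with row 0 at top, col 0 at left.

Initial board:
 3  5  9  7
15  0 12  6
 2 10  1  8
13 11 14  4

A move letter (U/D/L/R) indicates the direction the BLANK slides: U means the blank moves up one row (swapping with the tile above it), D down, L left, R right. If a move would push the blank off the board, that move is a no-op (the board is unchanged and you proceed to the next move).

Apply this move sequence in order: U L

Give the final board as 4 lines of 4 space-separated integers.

After move 1 (U):
 3  0  9  7
15  5 12  6
 2 10  1  8
13 11 14  4

After move 2 (L):
 0  3  9  7
15  5 12  6
 2 10  1  8
13 11 14  4

Answer:  0  3  9  7
15  5 12  6
 2 10  1  8
13 11 14  4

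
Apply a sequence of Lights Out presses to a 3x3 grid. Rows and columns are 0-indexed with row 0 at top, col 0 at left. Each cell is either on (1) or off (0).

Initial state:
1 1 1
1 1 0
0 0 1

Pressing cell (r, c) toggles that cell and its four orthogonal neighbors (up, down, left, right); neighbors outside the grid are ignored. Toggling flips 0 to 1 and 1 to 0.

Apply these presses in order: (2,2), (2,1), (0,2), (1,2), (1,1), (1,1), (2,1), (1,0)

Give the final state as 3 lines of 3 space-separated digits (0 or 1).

After press 1 at (2,2):
1 1 1
1 1 1
0 1 0

After press 2 at (2,1):
1 1 1
1 0 1
1 0 1

After press 3 at (0,2):
1 0 0
1 0 0
1 0 1

After press 4 at (1,2):
1 0 1
1 1 1
1 0 0

After press 5 at (1,1):
1 1 1
0 0 0
1 1 0

After press 6 at (1,1):
1 0 1
1 1 1
1 0 0

After press 7 at (2,1):
1 0 1
1 0 1
0 1 1

After press 8 at (1,0):
0 0 1
0 1 1
1 1 1

Answer: 0 0 1
0 1 1
1 1 1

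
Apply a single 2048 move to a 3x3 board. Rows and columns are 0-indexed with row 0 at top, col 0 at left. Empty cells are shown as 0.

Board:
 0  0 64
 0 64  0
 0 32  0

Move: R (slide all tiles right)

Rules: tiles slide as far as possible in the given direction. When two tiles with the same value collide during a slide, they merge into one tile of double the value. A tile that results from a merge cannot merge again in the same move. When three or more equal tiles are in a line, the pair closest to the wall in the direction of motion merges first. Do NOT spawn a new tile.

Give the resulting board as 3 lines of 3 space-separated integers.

Answer:  0  0 64
 0  0 64
 0  0 32

Derivation:
Slide right:
row 0: [0, 0, 64] -> [0, 0, 64]
row 1: [0, 64, 0] -> [0, 0, 64]
row 2: [0, 32, 0] -> [0, 0, 32]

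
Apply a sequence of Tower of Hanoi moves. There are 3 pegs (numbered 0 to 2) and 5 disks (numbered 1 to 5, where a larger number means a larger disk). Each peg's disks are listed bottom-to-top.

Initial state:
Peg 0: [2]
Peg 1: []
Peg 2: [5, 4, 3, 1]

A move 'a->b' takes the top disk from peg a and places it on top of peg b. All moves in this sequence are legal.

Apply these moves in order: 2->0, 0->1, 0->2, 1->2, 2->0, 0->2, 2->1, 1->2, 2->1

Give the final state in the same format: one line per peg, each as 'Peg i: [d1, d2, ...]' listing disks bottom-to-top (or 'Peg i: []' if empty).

Answer: Peg 0: []
Peg 1: [1]
Peg 2: [5, 4, 3, 2]

Derivation:
After move 1 (2->0):
Peg 0: [2, 1]
Peg 1: []
Peg 2: [5, 4, 3]

After move 2 (0->1):
Peg 0: [2]
Peg 1: [1]
Peg 2: [5, 4, 3]

After move 3 (0->2):
Peg 0: []
Peg 1: [1]
Peg 2: [5, 4, 3, 2]

After move 4 (1->2):
Peg 0: []
Peg 1: []
Peg 2: [5, 4, 3, 2, 1]

After move 5 (2->0):
Peg 0: [1]
Peg 1: []
Peg 2: [5, 4, 3, 2]

After move 6 (0->2):
Peg 0: []
Peg 1: []
Peg 2: [5, 4, 3, 2, 1]

After move 7 (2->1):
Peg 0: []
Peg 1: [1]
Peg 2: [5, 4, 3, 2]

After move 8 (1->2):
Peg 0: []
Peg 1: []
Peg 2: [5, 4, 3, 2, 1]

After move 9 (2->1):
Peg 0: []
Peg 1: [1]
Peg 2: [5, 4, 3, 2]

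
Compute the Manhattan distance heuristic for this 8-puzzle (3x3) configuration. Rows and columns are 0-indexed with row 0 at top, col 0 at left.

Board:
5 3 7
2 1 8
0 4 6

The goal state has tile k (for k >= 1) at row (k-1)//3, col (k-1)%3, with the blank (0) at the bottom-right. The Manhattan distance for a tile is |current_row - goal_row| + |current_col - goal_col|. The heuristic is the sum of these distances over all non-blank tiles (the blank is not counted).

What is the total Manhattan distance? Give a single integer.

Tile 5: at (0,0), goal (1,1), distance |0-1|+|0-1| = 2
Tile 3: at (0,1), goal (0,2), distance |0-0|+|1-2| = 1
Tile 7: at (0,2), goal (2,0), distance |0-2|+|2-0| = 4
Tile 2: at (1,0), goal (0,1), distance |1-0|+|0-1| = 2
Tile 1: at (1,1), goal (0,0), distance |1-0|+|1-0| = 2
Tile 8: at (1,2), goal (2,1), distance |1-2|+|2-1| = 2
Tile 4: at (2,1), goal (1,0), distance |2-1|+|1-0| = 2
Tile 6: at (2,2), goal (1,2), distance |2-1|+|2-2| = 1
Sum: 2 + 1 + 4 + 2 + 2 + 2 + 2 + 1 = 16

Answer: 16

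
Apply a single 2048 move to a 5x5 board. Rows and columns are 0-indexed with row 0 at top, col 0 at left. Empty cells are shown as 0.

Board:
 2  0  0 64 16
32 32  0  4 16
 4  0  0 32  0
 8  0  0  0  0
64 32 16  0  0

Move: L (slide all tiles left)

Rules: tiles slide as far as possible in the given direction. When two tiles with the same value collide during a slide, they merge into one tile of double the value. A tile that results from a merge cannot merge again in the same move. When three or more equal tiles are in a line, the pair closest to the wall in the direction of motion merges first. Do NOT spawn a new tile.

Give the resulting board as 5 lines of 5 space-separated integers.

Answer:  2 64 16  0  0
64  4 16  0  0
 4 32  0  0  0
 8  0  0  0  0
64 32 16  0  0

Derivation:
Slide left:
row 0: [2, 0, 0, 64, 16] -> [2, 64, 16, 0, 0]
row 1: [32, 32, 0, 4, 16] -> [64, 4, 16, 0, 0]
row 2: [4, 0, 0, 32, 0] -> [4, 32, 0, 0, 0]
row 3: [8, 0, 0, 0, 0] -> [8, 0, 0, 0, 0]
row 4: [64, 32, 16, 0, 0] -> [64, 32, 16, 0, 0]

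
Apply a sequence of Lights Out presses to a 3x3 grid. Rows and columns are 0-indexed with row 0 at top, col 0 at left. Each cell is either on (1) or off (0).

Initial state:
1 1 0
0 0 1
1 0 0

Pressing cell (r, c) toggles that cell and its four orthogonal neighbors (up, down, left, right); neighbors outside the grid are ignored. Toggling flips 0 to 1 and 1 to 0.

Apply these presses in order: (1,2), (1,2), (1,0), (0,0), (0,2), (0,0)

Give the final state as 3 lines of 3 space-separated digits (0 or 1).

After press 1 at (1,2):
1 1 1
0 1 0
1 0 1

After press 2 at (1,2):
1 1 0
0 0 1
1 0 0

After press 3 at (1,0):
0 1 0
1 1 1
0 0 0

After press 4 at (0,0):
1 0 0
0 1 1
0 0 0

After press 5 at (0,2):
1 1 1
0 1 0
0 0 0

After press 6 at (0,0):
0 0 1
1 1 0
0 0 0

Answer: 0 0 1
1 1 0
0 0 0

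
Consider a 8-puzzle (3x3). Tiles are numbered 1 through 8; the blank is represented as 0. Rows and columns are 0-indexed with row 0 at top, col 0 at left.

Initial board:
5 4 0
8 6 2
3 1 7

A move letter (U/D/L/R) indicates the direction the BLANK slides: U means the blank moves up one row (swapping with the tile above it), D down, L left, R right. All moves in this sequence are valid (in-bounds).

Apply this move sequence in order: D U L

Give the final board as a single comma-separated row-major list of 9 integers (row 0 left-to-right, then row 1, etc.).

After move 1 (D):
5 4 2
8 6 0
3 1 7

After move 2 (U):
5 4 0
8 6 2
3 1 7

After move 3 (L):
5 0 4
8 6 2
3 1 7

Answer: 5, 0, 4, 8, 6, 2, 3, 1, 7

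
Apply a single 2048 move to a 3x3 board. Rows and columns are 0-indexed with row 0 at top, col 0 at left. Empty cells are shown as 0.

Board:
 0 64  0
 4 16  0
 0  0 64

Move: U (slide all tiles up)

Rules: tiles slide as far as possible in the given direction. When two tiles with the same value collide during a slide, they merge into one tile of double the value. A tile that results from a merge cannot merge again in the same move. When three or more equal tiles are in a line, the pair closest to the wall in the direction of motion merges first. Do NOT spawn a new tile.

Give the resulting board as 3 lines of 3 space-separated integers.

Answer:  4 64 64
 0 16  0
 0  0  0

Derivation:
Slide up:
col 0: [0, 4, 0] -> [4, 0, 0]
col 1: [64, 16, 0] -> [64, 16, 0]
col 2: [0, 0, 64] -> [64, 0, 0]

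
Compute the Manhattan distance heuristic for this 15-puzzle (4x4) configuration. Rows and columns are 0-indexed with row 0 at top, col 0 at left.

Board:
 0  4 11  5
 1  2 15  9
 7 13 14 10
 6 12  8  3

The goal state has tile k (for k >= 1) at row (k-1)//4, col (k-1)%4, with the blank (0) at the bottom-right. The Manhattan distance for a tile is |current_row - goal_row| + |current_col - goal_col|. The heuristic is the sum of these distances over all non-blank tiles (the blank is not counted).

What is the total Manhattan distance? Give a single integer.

Tile 4: at (0,1), goal (0,3), distance |0-0|+|1-3| = 2
Tile 11: at (0,2), goal (2,2), distance |0-2|+|2-2| = 2
Tile 5: at (0,3), goal (1,0), distance |0-1|+|3-0| = 4
Tile 1: at (1,0), goal (0,0), distance |1-0|+|0-0| = 1
Tile 2: at (1,1), goal (0,1), distance |1-0|+|1-1| = 1
Tile 15: at (1,2), goal (3,2), distance |1-3|+|2-2| = 2
Tile 9: at (1,3), goal (2,0), distance |1-2|+|3-0| = 4
Tile 7: at (2,0), goal (1,2), distance |2-1|+|0-2| = 3
Tile 13: at (2,1), goal (3,0), distance |2-3|+|1-0| = 2
Tile 14: at (2,2), goal (3,1), distance |2-3|+|2-1| = 2
Tile 10: at (2,3), goal (2,1), distance |2-2|+|3-1| = 2
Tile 6: at (3,0), goal (1,1), distance |3-1|+|0-1| = 3
Tile 12: at (3,1), goal (2,3), distance |3-2|+|1-3| = 3
Tile 8: at (3,2), goal (1,3), distance |3-1|+|2-3| = 3
Tile 3: at (3,3), goal (0,2), distance |3-0|+|3-2| = 4
Sum: 2 + 2 + 4 + 1 + 1 + 2 + 4 + 3 + 2 + 2 + 2 + 3 + 3 + 3 + 4 = 38

Answer: 38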